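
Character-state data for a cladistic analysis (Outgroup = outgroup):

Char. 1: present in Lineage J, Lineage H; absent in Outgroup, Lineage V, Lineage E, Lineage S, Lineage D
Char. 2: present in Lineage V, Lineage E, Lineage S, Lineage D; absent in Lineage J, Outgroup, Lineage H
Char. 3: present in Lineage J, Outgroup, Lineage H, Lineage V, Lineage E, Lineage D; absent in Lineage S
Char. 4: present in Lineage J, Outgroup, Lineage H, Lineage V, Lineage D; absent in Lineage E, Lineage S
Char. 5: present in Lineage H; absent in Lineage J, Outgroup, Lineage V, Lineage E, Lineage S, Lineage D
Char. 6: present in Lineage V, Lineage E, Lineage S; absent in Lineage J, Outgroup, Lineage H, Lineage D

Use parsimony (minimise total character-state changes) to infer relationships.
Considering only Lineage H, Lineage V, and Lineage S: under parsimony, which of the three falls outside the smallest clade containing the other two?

Lineage H

Character polarity is set by the outgroup: the derived state is whichever differs from the outgroup's state, so for Char. 3, Char. 4 the derived state is 'absent', and for the remaining characters it is 'present'.
Char. 1: derived state 'present' in Lineage H and Lineage J only — synapomorphy for {Lineage H, Lineage J}.
Only Lineage D, Lineage E, Lineage S, and Lineage V show the derived state 'present' for Char. 2, supporting them as a clade.
Char. 3: derived state 'absent' in Lineage S only — an autapomorphy, so it tells us nothing about relationships among taxa.
Char. 4: derived state 'absent' in Lineage E and Lineage S only — synapomorphy for {Lineage E, Lineage S}.
Char. 5: derived state 'present' in Lineage H only — an autapomorphy, so it tells us nothing about relationships among taxa.
Only Lineage E, Lineage S, and Lineage V show the derived state 'present' for Char. 6, supporting them as a clade.
Most parsimonious ingroup topology: ((Lineage D,(Lineage V,(Lineage E,Lineage S))),(Lineage H,Lineage J)).
Lineage S and Lineage V share a more recent common ancestor with each other than either does with Lineage H, so Lineage H is the least closely related of the three.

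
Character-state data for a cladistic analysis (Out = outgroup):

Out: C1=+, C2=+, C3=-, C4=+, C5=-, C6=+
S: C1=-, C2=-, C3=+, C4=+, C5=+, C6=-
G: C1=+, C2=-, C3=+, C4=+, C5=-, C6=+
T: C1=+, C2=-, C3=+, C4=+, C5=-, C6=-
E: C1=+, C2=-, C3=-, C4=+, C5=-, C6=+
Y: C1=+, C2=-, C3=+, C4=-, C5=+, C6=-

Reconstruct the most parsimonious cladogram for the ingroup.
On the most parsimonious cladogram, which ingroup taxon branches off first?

E

Character polarity is set by the outgroup: the derived state is whichever differs from the outgroup's state, so for C1, C2, C4, C6 the derived state is '-', and for the remaining characters it is '+'.
C1 (derived state '-') is unique to S (autapomorphy; uninformative for grouping).
All ingroup taxa share the derived state '-' for C2; it defines the ingroup but does not resolve relationships within it.
C3 (derived state '+') is shared by G, S, T, and Y — a synapomorphy uniting that clade.
C4 (derived state '-') is unique to Y (autapomorphy; uninformative for grouping).
Only S and Y show the derived state '+' for C5, supporting them as a clade.
C6: derived state '-' in S, T, and Y only — synapomorphy for {S, T, Y}.
Most parsimonious ingroup topology: ((((S,Y),T),G),E).
E is sister to the clade containing all other ingroup taxa, so it is the earliest-diverging (most basal) ingroup lineage.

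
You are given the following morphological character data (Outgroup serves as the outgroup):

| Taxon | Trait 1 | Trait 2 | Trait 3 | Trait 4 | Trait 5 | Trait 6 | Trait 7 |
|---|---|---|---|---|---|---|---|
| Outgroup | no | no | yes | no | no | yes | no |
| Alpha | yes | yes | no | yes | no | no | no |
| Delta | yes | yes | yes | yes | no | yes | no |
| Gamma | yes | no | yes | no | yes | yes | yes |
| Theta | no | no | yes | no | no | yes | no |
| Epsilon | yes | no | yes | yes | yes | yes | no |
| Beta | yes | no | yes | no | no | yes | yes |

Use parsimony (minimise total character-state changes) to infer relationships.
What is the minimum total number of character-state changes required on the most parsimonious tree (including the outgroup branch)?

Character polarity is set by the outgroup: the derived state is whichever differs from the outgroup's state, so for Trait 3, Trait 6 the derived state is 'no', and for the remaining characters it is 'yes'.
Trait 1 (derived state 'yes') is shared by Alpha, Beta, Delta, Epsilon, and Gamma — a synapomorphy uniting that clade.
Only Alpha and Delta show the derived state 'yes' for Trait 2, supporting them as a clade.
Trait 3: derived state 'no' in Alpha only — an autapomorphy, so it tells us nothing about relationships among taxa.
Trait 4: derived state 'yes' in Alpha, Delta, and Epsilon only — synapomorphy for {Alpha, Delta, Epsilon}.
Trait 5 groups Epsilon and Gamma, which is incompatible with the clades supported by the remaining characters; treating it as convergent (homoplasy) costs fewer steps than any alternative tree.
Trait 6: derived state 'no' in Alpha only — an autapomorphy, so it tells us nothing about relationships among taxa.
Trait 7 (derived state 'yes') is shared by Beta and Gamma — a synapomorphy uniting that clade.
Most parsimonious ingroup topology: ((((Alpha,Delta),Epsilon),(Gamma,Beta)),Theta).
Changes per character on this tree: Trait 1: 1; Trait 2: 1; Trait 3: 1; Trait 4: 1; Trait 5: 2; Trait 6: 1; Trait 7: 1.
Total = 8.

8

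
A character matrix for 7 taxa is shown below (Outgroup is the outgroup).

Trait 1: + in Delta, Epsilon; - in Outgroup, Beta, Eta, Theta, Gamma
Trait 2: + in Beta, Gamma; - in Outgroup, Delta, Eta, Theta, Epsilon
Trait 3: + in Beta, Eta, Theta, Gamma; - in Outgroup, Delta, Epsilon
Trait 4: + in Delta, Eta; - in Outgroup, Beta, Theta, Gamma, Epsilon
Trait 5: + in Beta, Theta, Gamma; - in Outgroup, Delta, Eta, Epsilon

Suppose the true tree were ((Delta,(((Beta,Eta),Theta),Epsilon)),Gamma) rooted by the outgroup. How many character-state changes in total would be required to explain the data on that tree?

Map each character onto ((Delta,(((Beta,Eta),Theta),Epsilon)),Gamma) (rooted by Outgroup) and count the minimum state changes it requires (Fitch parsimony):
Trait 1: 2; Trait 2: 2; Trait 3: 2; Trait 4: 2; Trait 5: 3.
Total tree length = 11.

11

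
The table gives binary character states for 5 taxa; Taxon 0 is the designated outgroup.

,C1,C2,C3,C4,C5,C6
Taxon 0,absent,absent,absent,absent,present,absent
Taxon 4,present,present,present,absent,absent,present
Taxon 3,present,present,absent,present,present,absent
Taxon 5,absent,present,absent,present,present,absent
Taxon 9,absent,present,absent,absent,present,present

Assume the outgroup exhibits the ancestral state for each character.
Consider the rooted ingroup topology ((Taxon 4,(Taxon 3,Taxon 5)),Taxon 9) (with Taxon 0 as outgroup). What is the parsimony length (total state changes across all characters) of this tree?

Map each character onto ((Taxon 4,(Taxon 3,Taxon 5)),Taxon 9) (rooted by Taxon 0) and count the minimum state changes it requires (Fitch parsimony):
C1: 2; C2: 1; C3: 1; C4: 1; C5: 1; C6: 2.
Total tree length = 8.

8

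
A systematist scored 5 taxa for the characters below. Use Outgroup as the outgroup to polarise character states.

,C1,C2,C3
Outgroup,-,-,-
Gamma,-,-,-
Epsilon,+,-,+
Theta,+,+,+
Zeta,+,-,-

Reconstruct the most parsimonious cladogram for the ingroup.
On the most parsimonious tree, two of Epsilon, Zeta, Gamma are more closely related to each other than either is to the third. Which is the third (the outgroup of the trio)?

Gamma

The outgroup has state '-' for every character, so '+' is the derived state throughout.
C1 (derived state '+') is shared by Epsilon, Theta, and Zeta — a synapomorphy uniting that clade.
C2 (derived state '+') is unique to Theta (autapomorphy; uninformative for grouping).
C3 (derived state '+') is shared by Epsilon and Theta — a synapomorphy uniting that clade.
Most parsimonious ingroup topology: (Gamma,((Epsilon,Theta),Zeta)).
Zeta and Epsilon share a more recent common ancestor with each other than either does with Gamma, so Gamma is the least closely related of the three.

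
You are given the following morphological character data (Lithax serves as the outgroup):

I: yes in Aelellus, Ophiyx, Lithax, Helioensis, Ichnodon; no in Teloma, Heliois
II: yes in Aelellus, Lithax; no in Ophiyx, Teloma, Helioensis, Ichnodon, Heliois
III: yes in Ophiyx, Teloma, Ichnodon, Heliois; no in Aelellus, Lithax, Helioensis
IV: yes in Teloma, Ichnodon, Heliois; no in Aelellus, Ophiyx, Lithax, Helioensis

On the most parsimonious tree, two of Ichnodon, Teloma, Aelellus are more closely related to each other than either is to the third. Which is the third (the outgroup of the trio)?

Character polarity is set by the outgroup: the derived state is whichever differs from the outgroup's state, so for I, II the derived state is 'no', and for the remaining characters it is 'yes'.
I: derived state 'no' in Heliois and Teloma only — synapomorphy for {Heliois, Teloma}.
II (derived state 'no') is shared by Helioensis, Heliois, Ichnodon, Ophiyx, and Teloma — a synapomorphy uniting that clade.
III (derived state 'yes') is shared by Heliois, Ichnodon, Ophiyx, and Teloma — a synapomorphy uniting that clade.
IV (derived state 'yes') is shared by Heliois, Ichnodon, and Teloma — a synapomorphy uniting that clade.
Most parsimonious ingroup topology: ((Helioensis,((Ichnodon,(Heliois,Teloma)),Ophiyx)),Aelellus).
Teloma and Ichnodon share a more recent common ancestor with each other than either does with Aelellus, so Aelellus is the least closely related of the three.

Aelellus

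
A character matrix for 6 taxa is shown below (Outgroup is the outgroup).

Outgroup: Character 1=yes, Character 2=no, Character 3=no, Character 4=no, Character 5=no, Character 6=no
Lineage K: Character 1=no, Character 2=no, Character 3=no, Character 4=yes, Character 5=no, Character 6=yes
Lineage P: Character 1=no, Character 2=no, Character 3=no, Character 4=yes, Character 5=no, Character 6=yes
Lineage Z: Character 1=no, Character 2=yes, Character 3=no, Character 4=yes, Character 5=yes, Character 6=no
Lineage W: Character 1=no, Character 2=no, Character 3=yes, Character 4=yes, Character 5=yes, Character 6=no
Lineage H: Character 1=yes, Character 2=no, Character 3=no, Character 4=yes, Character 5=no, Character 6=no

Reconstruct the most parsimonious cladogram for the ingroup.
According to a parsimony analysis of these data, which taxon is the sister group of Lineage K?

Lineage P

Character polarity is set by the outgroup: the derived state is whichever differs from the outgroup's state, so for Character 1 the derived state is 'no', and for the remaining characters it is 'yes'.
Character 1 (derived state 'no') is shared by Lineage K, Lineage P, Lineage W, and Lineage Z — a synapomorphy uniting that clade.
Character 2 (derived state 'yes') is unique to Lineage Z (autapomorphy; uninformative for grouping).
Character 3: derived state 'yes' in Lineage W only — an autapomorphy, so it tells us nothing about relationships among taxa.
All ingroup taxa share the derived state 'yes' for Character 4; it defines the ingroup but does not resolve relationships within it.
Character 5 (derived state 'yes') is shared by Lineage W and Lineage Z — a synapomorphy uniting that clade.
Character 6: derived state 'yes' in Lineage K and Lineage P only — synapomorphy for {Lineage K, Lineage P}.
Most parsimonious ingroup topology: (((Lineage K,Lineage P),(Lineage Z,Lineage W)),Lineage H).
Lineage K and Lineage P form a cherry on this tree, so they are sister taxa.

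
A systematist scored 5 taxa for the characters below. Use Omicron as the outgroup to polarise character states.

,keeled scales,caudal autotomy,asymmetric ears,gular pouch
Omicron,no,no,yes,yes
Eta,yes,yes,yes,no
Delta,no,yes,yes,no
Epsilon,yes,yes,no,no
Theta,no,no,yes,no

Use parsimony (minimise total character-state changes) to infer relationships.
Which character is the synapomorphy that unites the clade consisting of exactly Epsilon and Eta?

Character polarity is set by the outgroup: the derived state is whichever differs from the outgroup's state, so for asymmetric ears, gular pouch the derived state is 'no', and for the remaining characters it is 'yes'.
keeled scales (derived state 'yes') is shared by Epsilon and Eta — a synapomorphy uniting that clade.
Only Delta, Epsilon, and Eta show the derived state 'yes' for caudal autotomy, supporting them as a clade.
asymmetric ears: derived state 'no' in Epsilon only — an autapomorphy, so it tells us nothing about relationships among taxa.
gular pouch (derived state 'no') is shared by all ingroup taxa — unites the whole ingroup.
Most parsimonious ingroup topology: (((Eta,Epsilon),Delta),Theta).
The clade {Epsilon, Eta} is supported by keeled scales: its derived state 'yes' occurs in exactly those taxa and in no other taxon (including the outgroup).

keeled scales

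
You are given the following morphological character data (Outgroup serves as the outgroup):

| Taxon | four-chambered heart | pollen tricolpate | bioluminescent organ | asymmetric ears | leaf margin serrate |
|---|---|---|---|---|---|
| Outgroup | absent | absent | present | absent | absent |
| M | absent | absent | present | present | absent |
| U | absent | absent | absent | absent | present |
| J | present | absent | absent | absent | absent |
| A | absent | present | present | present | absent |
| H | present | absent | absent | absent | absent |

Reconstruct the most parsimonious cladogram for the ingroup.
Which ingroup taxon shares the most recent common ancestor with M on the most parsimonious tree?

Character polarity is set by the outgroup: the derived state is whichever differs from the outgroup's state, so for bioluminescent organ the derived state is 'absent', and for the remaining characters it is 'present'.
Only H and J show the derived state 'present' for four-chambered heart, supporting them as a clade.
pollen tricolpate (derived state 'present') is unique to A (autapomorphy; uninformative for grouping).
Only H, J, and U show the derived state 'absent' for bioluminescent organ, supporting them as a clade.
Only A and M show the derived state 'present' for asymmetric ears, supporting them as a clade.
leaf margin serrate: derived state 'present' in U only — an autapomorphy, so it tells us nothing about relationships among taxa.
Most parsimonious ingroup topology: ((M,A),(U,(J,H))).
M and A form a cherry on this tree, so they are sister taxa.

A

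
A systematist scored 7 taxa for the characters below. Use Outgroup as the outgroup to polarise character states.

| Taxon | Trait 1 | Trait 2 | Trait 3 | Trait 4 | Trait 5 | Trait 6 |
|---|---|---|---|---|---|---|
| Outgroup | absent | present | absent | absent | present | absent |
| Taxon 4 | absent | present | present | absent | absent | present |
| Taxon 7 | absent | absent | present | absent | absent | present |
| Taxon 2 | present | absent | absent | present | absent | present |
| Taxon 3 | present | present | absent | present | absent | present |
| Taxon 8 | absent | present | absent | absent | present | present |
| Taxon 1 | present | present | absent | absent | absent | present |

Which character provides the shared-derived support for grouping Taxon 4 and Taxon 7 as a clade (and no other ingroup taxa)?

Character polarity is set by the outgroup: the derived state is whichever differs from the outgroup's state, so for Trait 2, Trait 5 the derived state is 'absent', and for the remaining characters it is 'present'.
Only Taxon 1, Taxon 2, and Taxon 3 show the derived state 'present' for Trait 1, supporting them as a clade.
Trait 2 groups Taxon 2 and Taxon 7, which is incompatible with the clades supported by the remaining characters; treating it as convergent (homoplasy) costs fewer steps than any alternative tree.
Only Taxon 4 and Taxon 7 show the derived state 'present' for Trait 3, supporting them as a clade.
Trait 4 (derived state 'present') is shared by Taxon 2 and Taxon 3 — a synapomorphy uniting that clade.
Trait 5 (derived state 'absent') is shared by Taxon 1, Taxon 2, Taxon 3, Taxon 4, and Taxon 7 — a synapomorphy uniting that clade.
All ingroup taxa share the derived state 'present' for Trait 6; it defines the ingroup but does not resolve relationships within it.
Most parsimonious ingroup topology: (((Taxon 4,Taxon 7),((Taxon 2,Taxon 3),Taxon 1)),Taxon 8).
The clade {Taxon 4, Taxon 7} is supported by Trait 3: its derived state 'present' occurs in exactly those taxa and in no other taxon (including the outgroup).

Trait 3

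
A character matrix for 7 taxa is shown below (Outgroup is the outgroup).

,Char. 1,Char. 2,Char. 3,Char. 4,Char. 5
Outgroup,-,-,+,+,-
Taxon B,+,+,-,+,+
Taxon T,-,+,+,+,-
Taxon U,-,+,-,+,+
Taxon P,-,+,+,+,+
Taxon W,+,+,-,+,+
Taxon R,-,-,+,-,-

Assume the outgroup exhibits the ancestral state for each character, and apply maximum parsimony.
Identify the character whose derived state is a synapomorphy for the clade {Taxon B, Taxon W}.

Character polarity is set by the outgroup: the derived state is whichever differs from the outgroup's state, so for Char. 3, Char. 4 the derived state is '-', and for the remaining characters it is '+'.
Only Taxon B and Taxon W show the derived state '+' for Char. 1, supporting them as a clade.
Char. 2 (derived state '+') is shared by Taxon B, Taxon P, Taxon T, Taxon U, and Taxon W — a synapomorphy uniting that clade.
Only Taxon B, Taxon U, and Taxon W show the derived state '-' for Char. 3, supporting them as a clade.
Char. 4: derived state '-' in Taxon R only — an autapomorphy, so it tells us nothing about relationships among taxa.
Char. 5: derived state '+' in Taxon B, Taxon P, Taxon U, and Taxon W only — synapomorphy for {Taxon B, Taxon P, Taxon U, Taxon W}.
Most parsimonious ingroup topology: (((((Taxon B,Taxon W),Taxon U),Taxon P),Taxon T),Taxon R).
The clade {Taxon B, Taxon W} is supported by Char. 1: its derived state '+' occurs in exactly those taxa and in no other taxon (including the outgroup).

Char. 1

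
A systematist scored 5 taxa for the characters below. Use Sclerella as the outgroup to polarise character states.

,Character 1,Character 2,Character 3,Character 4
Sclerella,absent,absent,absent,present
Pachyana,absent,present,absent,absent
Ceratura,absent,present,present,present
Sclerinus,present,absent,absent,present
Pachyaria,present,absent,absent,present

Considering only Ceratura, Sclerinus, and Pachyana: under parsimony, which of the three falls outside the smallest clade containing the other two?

Sclerinus

Character polarity is set by the outgroup: the derived state is whichever differs from the outgroup's state, so for Character 4 the derived state is 'absent', and for the remaining characters it is 'present'.
Character 1 (derived state 'present') is shared by Pachyaria and Sclerinus — a synapomorphy uniting that clade.
Character 2: derived state 'present' in Ceratura and Pachyana only — synapomorphy for {Ceratura, Pachyana}.
Character 3 (derived state 'present') is unique to Ceratura (autapomorphy; uninformative for grouping).
Character 4: derived state 'absent' in Pachyana only — an autapomorphy, so it tells us nothing about relationships among taxa.
Most parsimonious ingroup topology: ((Pachyana,Ceratura),(Sclerinus,Pachyaria)).
Pachyana and Ceratura share a more recent common ancestor with each other than either does with Sclerinus, so Sclerinus is the least closely related of the three.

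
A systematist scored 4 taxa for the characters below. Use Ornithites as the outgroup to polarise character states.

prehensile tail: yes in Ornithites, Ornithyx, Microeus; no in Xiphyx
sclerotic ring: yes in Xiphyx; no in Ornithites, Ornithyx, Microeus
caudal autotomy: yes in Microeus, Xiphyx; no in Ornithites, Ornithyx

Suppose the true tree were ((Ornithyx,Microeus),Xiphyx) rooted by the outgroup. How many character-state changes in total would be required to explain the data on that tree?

4

Map each character onto ((Ornithyx,Microeus),Xiphyx) (rooted by Ornithites) and count the minimum state changes it requires (Fitch parsimony):
prehensile tail: 1; sclerotic ring: 1; caudal autotomy: 2.
Total tree length = 4.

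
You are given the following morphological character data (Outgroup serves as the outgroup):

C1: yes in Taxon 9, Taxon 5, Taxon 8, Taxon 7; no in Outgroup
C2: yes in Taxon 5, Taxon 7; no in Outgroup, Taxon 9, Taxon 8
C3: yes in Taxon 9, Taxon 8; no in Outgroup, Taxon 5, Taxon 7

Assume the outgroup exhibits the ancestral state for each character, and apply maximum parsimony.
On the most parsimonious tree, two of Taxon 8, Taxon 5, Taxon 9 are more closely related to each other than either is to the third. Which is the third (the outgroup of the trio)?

Taxon 5

The outgroup has state 'no' for every character, so 'yes' is the derived state throughout.
All ingroup taxa share the derived state 'yes' for C1; it defines the ingroup but does not resolve relationships within it.
Only Taxon 5 and Taxon 7 show the derived state 'yes' for C2, supporting them as a clade.
Only Taxon 8 and Taxon 9 show the derived state 'yes' for C3, supporting them as a clade.
Most parsimonious ingroup topology: ((Taxon 9,Taxon 8),(Taxon 5,Taxon 7)).
Taxon 8 and Taxon 9 share a more recent common ancestor with each other than either does with Taxon 5, so Taxon 5 is the least closely related of the three.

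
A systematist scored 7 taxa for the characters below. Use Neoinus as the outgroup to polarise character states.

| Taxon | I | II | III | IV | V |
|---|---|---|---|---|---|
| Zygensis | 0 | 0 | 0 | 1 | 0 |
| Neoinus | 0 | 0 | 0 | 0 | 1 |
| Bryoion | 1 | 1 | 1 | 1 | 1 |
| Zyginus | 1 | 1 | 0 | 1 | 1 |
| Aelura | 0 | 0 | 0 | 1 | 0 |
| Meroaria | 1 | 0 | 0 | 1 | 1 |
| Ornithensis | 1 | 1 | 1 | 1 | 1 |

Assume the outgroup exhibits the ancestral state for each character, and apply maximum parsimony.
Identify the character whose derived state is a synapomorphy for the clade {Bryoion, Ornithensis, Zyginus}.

II

Character polarity is set by the outgroup: the derived state is whichever differs from the outgroup's state, so for V the derived state is '0', and for the remaining characters it is '1'.
I (derived state '1') is shared by Bryoion, Meroaria, Ornithensis, and Zyginus — a synapomorphy uniting that clade.
II (derived state '1') is shared by Bryoion, Ornithensis, and Zyginus — a synapomorphy uniting that clade.
Only Bryoion and Ornithensis show the derived state '1' for III, supporting them as a clade.
All ingroup taxa share the derived state '1' for IV; it defines the ingroup but does not resolve relationships within it.
V: derived state '0' in Aelura and Zygensis only — synapomorphy for {Aelura, Zygensis}.
Most parsimonious ingroup topology: ((Aelura,Zygensis),(((Bryoion,Ornithensis),Zyginus),Meroaria)).
The clade {Bryoion, Ornithensis, Zyginus} is supported by II: its derived state '1' occurs in exactly those taxa and in no other taxon (including the outgroup).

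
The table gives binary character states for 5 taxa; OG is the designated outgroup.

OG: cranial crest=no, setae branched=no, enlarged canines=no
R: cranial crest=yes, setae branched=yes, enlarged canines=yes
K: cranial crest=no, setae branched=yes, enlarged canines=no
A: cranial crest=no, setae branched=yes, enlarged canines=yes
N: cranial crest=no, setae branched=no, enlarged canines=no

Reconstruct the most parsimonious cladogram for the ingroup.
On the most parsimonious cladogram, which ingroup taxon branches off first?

The outgroup has state 'no' for every character, so 'yes' is the derived state throughout.
cranial crest (derived state 'yes') is unique to R (autapomorphy; uninformative for grouping).
setae branched: derived state 'yes' in A, K, and R only — synapomorphy for {A, K, R}.
enlarged canines: derived state 'yes' in A and R only — synapomorphy for {A, R}.
Most parsimonious ingroup topology: (((R,A),K),N).
N is sister to the clade containing all other ingroup taxa, so it is the earliest-diverging (most basal) ingroup lineage.

N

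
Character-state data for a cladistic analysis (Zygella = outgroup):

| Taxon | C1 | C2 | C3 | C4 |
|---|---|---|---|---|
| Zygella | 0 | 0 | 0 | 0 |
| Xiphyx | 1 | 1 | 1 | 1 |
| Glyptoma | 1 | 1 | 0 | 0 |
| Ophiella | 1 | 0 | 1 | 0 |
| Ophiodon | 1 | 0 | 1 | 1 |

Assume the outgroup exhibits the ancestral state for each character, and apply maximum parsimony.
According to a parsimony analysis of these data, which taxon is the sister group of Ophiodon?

Xiphyx

The outgroup has state '0' for every character, so '1' is the derived state throughout.
C1 (derived state '1') is shared by all ingroup taxa — unites the whole ingroup.
C2 groups Glyptoma and Xiphyx, which is incompatible with the clades supported by the remaining characters; treating it as convergent (homoplasy) costs fewer steps than any alternative tree.
C3 (derived state '1') is shared by Ophiella, Ophiodon, and Xiphyx — a synapomorphy uniting that clade.
C4: derived state '1' in Ophiodon and Xiphyx only — synapomorphy for {Ophiodon, Xiphyx}.
Most parsimonious ingroup topology: (((Xiphyx,Ophiodon),Ophiella),Glyptoma).
Ophiodon and Xiphyx form a cherry on this tree, so they are sister taxa.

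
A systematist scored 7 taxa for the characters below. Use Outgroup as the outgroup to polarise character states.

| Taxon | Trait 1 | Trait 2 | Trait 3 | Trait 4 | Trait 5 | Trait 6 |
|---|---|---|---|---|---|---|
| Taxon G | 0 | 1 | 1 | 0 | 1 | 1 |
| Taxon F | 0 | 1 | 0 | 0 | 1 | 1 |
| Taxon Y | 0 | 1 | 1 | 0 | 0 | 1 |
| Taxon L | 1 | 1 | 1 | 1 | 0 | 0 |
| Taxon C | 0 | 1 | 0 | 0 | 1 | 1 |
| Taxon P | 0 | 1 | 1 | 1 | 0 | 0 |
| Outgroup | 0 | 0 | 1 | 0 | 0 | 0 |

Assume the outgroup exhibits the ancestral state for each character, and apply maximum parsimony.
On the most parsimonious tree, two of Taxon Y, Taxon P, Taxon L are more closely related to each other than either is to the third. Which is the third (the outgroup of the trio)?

Taxon Y

Character polarity is set by the outgroup: the derived state is whichever differs from the outgroup's state, so for Trait 3 the derived state is '0', and for the remaining characters it is '1'.
Trait 1 (derived state '1') is unique to Taxon L (autapomorphy; uninformative for grouping).
All ingroup taxa share the derived state '1' for Trait 2; it defines the ingroup but does not resolve relationships within it.
Trait 3: derived state '0' in Taxon C and Taxon F only — synapomorphy for {Taxon C, Taxon F}.
Only Taxon L and Taxon P show the derived state '1' for Trait 4, supporting them as a clade.
Trait 5: derived state '1' in Taxon C, Taxon F, and Taxon G only — synapomorphy for {Taxon C, Taxon F, Taxon G}.
Only Taxon C, Taxon F, Taxon G, and Taxon Y show the derived state '1' for Trait 6, supporting them as a clade.
Most parsimonious ingroup topology: ((((Taxon F,Taxon C),Taxon G),Taxon Y),(Taxon L,Taxon P)).
Taxon L and Taxon P share a more recent common ancestor with each other than either does with Taxon Y, so Taxon Y is the least closely related of the three.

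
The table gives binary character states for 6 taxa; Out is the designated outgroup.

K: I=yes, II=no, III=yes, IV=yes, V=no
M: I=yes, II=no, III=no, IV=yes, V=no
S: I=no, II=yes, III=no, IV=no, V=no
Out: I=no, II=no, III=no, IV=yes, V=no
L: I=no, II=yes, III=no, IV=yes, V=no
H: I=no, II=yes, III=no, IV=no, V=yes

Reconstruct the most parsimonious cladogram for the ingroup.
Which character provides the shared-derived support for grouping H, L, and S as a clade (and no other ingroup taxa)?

Character polarity is set by the outgroup: the derived state is whichever differs from the outgroup's state, so for IV the derived state is 'no', and for the remaining characters it is 'yes'.
I: derived state 'yes' in K and M only — synapomorphy for {K, M}.
Only H, L, and S show the derived state 'yes' for II, supporting them as a clade.
III: derived state 'yes' in K only — an autapomorphy, so it tells us nothing about relationships among taxa.
IV (derived state 'no') is shared by H and S — a synapomorphy uniting that clade.
V (derived state 'yes') is unique to H (autapomorphy; uninformative for grouping).
Most parsimonious ingroup topology: (((S,H),L),(M,K)).
The clade {H, L, S} is supported by II: its derived state 'yes' occurs in exactly those taxa and in no other taxon (including the outgroup).

II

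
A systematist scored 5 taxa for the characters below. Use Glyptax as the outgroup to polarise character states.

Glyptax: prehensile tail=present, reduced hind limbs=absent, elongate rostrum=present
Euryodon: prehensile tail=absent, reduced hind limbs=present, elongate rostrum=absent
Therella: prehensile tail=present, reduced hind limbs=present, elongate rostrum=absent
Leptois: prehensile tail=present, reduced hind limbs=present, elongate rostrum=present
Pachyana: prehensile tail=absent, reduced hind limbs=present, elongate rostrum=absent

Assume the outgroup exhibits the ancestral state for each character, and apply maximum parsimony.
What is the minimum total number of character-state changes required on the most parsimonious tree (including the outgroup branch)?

3

Character polarity is set by the outgroup: the derived state is whichever differs from the outgroup's state, so for prehensile tail, elongate rostrum the derived state is 'absent', and for the remaining characters it is 'present'.
prehensile tail: derived state 'absent' in Euryodon and Pachyana only — synapomorphy for {Euryodon, Pachyana}.
All ingroup taxa share the derived state 'present' for reduced hind limbs; it defines the ingroup but does not resolve relationships within it.
elongate rostrum: derived state 'absent' in Euryodon, Pachyana, and Therella only — synapomorphy for {Euryodon, Pachyana, Therella}.
Most parsimonious ingroup topology: (((Euryodon,Pachyana),Therella),Leptois).
Changes per character on this tree: prehensile tail: 1; reduced hind limbs: 1; elongate rostrum: 1.
Total = 3.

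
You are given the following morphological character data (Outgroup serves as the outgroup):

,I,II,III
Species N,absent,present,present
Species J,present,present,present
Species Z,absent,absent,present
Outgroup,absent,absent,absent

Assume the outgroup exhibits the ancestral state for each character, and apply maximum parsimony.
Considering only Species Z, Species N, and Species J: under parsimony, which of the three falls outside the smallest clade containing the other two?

Species Z

The outgroup has state 'absent' for every character, so 'present' is the derived state throughout.
I: derived state 'present' in Species J only — an autapomorphy, so it tells us nothing about relationships among taxa.
Only Species J and Species N show the derived state 'present' for II, supporting them as a clade.
All ingroup taxa share the derived state 'present' for III; it defines the ingroup but does not resolve relationships within it.
Most parsimonious ingroup topology: ((Species J,Species N),Species Z).
Species N and Species J share a more recent common ancestor with each other than either does with Species Z, so Species Z is the least closely related of the three.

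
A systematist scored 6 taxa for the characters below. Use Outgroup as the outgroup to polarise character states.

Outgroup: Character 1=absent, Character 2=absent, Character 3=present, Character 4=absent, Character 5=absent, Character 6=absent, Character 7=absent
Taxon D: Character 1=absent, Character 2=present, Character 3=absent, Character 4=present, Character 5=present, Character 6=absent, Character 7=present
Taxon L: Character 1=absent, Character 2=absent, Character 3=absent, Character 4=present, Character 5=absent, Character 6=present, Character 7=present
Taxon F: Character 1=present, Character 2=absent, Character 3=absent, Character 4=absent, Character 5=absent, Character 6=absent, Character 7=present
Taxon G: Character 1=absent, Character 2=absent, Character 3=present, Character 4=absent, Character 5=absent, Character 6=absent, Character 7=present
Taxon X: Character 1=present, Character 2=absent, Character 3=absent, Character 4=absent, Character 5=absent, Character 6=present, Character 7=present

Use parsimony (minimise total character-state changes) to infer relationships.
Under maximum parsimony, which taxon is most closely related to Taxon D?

Character polarity is set by the outgroup: the derived state is whichever differs from the outgroup's state, so for Character 3 the derived state is 'absent', and for the remaining characters it is 'present'.
Only Taxon F and Taxon X show the derived state 'present' for Character 1, supporting them as a clade.
Character 2: derived state 'present' in Taxon D only — an autapomorphy, so it tells us nothing about relationships among taxa.
Character 3: derived state 'absent' in Taxon D, Taxon F, Taxon L, and Taxon X only — synapomorphy for {Taxon D, Taxon F, Taxon L, Taxon X}.
Character 4 (derived state 'present') is shared by Taxon D and Taxon L — a synapomorphy uniting that clade.
Character 5: derived state 'present' in Taxon D only — an autapomorphy, so it tells us nothing about relationships among taxa.
Character 6 groups Taxon L and Taxon X, which is incompatible with the clades supported by the remaining characters; treating it as convergent (homoplasy) costs fewer steps than any alternative tree.
All ingroup taxa share the derived state 'present' for Character 7; it defines the ingroup but does not resolve relationships within it.
Most parsimonious ingroup topology: (((Taxon D,Taxon L),(Taxon F,Taxon X)),Taxon G).
Taxon D and Taxon L form a cherry on this tree, so they are sister taxa.

Taxon L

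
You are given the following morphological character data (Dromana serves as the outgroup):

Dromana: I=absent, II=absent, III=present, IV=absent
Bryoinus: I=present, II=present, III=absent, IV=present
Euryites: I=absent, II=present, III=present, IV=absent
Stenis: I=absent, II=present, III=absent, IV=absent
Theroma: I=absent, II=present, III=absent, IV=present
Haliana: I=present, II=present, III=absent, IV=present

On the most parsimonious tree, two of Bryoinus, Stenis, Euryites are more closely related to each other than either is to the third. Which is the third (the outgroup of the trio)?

Character polarity is set by the outgroup: the derived state is whichever differs from the outgroup's state, so for III the derived state is 'absent', and for the remaining characters it is 'present'.
Only Bryoinus and Haliana show the derived state 'present' for I, supporting them as a clade.
All ingroup taxa share the derived state 'present' for II; it defines the ingroup but does not resolve relationships within it.
III: derived state 'absent' in Bryoinus, Haliana, Stenis, and Theroma only — synapomorphy for {Bryoinus, Haliana, Stenis, Theroma}.
Only Bryoinus, Haliana, and Theroma show the derived state 'present' for IV, supporting them as a clade.
Most parsimonious ingroup topology: ((((Bryoinus,Haliana),Theroma),Stenis),Euryites).
Bryoinus and Stenis share a more recent common ancestor with each other than either does with Euryites, so Euryites is the least closely related of the three.

Euryites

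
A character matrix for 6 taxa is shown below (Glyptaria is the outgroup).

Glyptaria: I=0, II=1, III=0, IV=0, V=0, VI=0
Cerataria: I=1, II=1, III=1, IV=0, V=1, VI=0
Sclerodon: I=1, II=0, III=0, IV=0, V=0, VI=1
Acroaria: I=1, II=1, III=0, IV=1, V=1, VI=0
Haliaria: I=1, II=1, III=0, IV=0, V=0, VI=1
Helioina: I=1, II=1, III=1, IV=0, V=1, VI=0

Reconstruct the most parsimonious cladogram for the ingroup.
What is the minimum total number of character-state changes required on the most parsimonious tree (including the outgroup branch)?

6

Character polarity is set by the outgroup: the derived state is whichever differs from the outgroup's state, so for II the derived state is '0', and for the remaining characters it is '1'.
All ingroup taxa share the derived state '1' for I; it defines the ingroup but does not resolve relationships within it.
II: derived state '0' in Sclerodon only — an autapomorphy, so it tells us nothing about relationships among taxa.
Only Cerataria and Helioina show the derived state '1' for III, supporting them as a clade.
IV (derived state '1') is unique to Acroaria (autapomorphy; uninformative for grouping).
V: derived state '1' in Acroaria, Cerataria, and Helioina only — synapomorphy for {Acroaria, Cerataria, Helioina}.
Only Haliaria and Sclerodon show the derived state '1' for VI, supporting them as a clade.
Most parsimonious ingroup topology: (((Cerataria,Helioina),Acroaria),(Sclerodon,Haliaria)).
Changes per character on this tree: I: 1; II: 1; III: 1; IV: 1; V: 1; VI: 1.
Total = 6.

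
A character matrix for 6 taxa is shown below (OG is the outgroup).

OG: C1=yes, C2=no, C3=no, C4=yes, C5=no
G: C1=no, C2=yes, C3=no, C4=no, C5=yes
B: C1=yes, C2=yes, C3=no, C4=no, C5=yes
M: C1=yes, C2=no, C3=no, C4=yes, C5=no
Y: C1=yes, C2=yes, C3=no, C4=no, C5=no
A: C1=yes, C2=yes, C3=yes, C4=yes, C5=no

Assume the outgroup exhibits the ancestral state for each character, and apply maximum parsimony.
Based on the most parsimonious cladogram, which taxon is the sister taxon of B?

Character polarity is set by the outgroup: the derived state is whichever differs from the outgroup's state, so for C1, C4 the derived state is 'no', and for the remaining characters it is 'yes'.
C1 (derived state 'no') is unique to G (autapomorphy; uninformative for grouping).
C2: derived state 'yes' in A, B, G, and Y only — synapomorphy for {A, B, G, Y}.
C3 (derived state 'yes') is unique to A (autapomorphy; uninformative for grouping).
Only B, G, and Y show the derived state 'no' for C4, supporting them as a clade.
Only B and G show the derived state 'yes' for C5, supporting them as a clade.
Most parsimonious ingroup topology: ((((G,B),Y),A),M).
B and G form a cherry on this tree, so they are sister taxa.

G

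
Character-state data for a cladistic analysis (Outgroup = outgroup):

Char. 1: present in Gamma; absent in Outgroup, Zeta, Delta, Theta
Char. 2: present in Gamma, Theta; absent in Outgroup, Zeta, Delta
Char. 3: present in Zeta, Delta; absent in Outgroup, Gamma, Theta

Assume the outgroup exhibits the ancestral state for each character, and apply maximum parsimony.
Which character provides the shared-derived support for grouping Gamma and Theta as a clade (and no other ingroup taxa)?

Char. 2

The outgroup has state 'absent' for every character, so 'present' is the derived state throughout.
Char. 1: derived state 'present' in Gamma only — an autapomorphy, so it tells us nothing about relationships among taxa.
Char. 2 (derived state 'present') is shared by Gamma and Theta — a synapomorphy uniting that clade.
Only Delta and Zeta show the derived state 'present' for Char. 3, supporting them as a clade.
Most parsimonious ingroup topology: ((Zeta,Delta),(Gamma,Theta)).
The clade {Gamma, Theta} is supported by Char. 2: its derived state 'present' occurs in exactly those taxa and in no other taxon (including the outgroup).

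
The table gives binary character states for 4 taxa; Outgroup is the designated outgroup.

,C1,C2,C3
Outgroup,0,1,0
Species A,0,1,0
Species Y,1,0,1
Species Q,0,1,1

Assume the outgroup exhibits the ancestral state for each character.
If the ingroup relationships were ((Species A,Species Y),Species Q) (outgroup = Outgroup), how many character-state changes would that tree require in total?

4

Map each character onto ((Species A,Species Y),Species Q) (rooted by Outgroup) and count the minimum state changes it requires (Fitch parsimony):
C1: 1; C2: 1; C3: 2.
Total tree length = 4.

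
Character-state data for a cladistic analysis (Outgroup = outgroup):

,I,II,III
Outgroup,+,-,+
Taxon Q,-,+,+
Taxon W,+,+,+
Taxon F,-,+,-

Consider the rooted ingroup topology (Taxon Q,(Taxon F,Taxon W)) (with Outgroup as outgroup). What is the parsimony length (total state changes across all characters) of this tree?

Map each character onto (Taxon Q,(Taxon F,Taxon W)) (rooted by Outgroup) and count the minimum state changes it requires (Fitch parsimony):
I: 2; II: 1; III: 1.
Total tree length = 4.

4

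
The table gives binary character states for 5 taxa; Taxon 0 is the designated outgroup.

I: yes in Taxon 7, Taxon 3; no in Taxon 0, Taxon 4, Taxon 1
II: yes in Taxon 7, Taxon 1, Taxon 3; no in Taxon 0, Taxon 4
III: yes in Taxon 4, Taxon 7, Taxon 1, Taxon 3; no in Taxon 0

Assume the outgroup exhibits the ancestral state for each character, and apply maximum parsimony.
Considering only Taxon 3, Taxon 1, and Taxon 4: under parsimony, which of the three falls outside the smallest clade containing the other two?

The outgroup has state 'no' for every character, so 'yes' is the derived state throughout.
I (derived state 'yes') is shared by Taxon 3 and Taxon 7 — a synapomorphy uniting that clade.
II: derived state 'yes' in Taxon 1, Taxon 3, and Taxon 7 only — synapomorphy for {Taxon 1, Taxon 3, Taxon 7}.
III (derived state 'yes') is shared by all ingroup taxa — unites the whole ingroup.
Most parsimonious ingroup topology: (Taxon 4,((Taxon 7,Taxon 3),Taxon 1)).
Taxon 1 and Taxon 3 share a more recent common ancestor with each other than either does with Taxon 4, so Taxon 4 is the least closely related of the three.

Taxon 4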